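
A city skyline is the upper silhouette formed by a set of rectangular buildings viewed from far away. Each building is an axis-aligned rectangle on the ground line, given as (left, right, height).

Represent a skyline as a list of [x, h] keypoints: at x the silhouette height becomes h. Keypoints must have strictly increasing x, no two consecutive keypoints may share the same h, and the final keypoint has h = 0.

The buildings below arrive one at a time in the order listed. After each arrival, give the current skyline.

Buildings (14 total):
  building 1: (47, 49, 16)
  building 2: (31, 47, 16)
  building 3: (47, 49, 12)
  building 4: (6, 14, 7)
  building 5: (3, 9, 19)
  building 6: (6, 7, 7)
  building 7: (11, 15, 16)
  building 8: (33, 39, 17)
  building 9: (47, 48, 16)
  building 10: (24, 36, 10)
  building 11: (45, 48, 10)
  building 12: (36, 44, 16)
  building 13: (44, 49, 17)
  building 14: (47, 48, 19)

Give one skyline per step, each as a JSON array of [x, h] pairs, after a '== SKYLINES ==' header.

== SKYLINES ==
[[47,16],[49,0]]
[[31,16],[49,0]]
[[31,16],[49,0]]
[[6,7],[14,0],[31,16],[49,0]]
[[3,19],[9,7],[14,0],[31,16],[49,0]]
[[3,19],[9,7],[14,0],[31,16],[49,0]]
[[3,19],[9,7],[11,16],[15,0],[31,16],[49,0]]
[[3,19],[9,7],[11,16],[15,0],[31,16],[33,17],[39,16],[49,0]]
[[3,19],[9,7],[11,16],[15,0],[31,16],[33,17],[39,16],[49,0]]
[[3,19],[9,7],[11,16],[15,0],[24,10],[31,16],[33,17],[39,16],[49,0]]
[[3,19],[9,7],[11,16],[15,0],[24,10],[31,16],[33,17],[39,16],[49,0]]
[[3,19],[9,7],[11,16],[15,0],[24,10],[31,16],[33,17],[39,16],[49,0]]
[[3,19],[9,7],[11,16],[15,0],[24,10],[31,16],[33,17],[39,16],[44,17],[49,0]]
[[3,19],[9,7],[11,16],[15,0],[24,10],[31,16],[33,17],[39,16],[44,17],[47,19],[48,17],[49,0]]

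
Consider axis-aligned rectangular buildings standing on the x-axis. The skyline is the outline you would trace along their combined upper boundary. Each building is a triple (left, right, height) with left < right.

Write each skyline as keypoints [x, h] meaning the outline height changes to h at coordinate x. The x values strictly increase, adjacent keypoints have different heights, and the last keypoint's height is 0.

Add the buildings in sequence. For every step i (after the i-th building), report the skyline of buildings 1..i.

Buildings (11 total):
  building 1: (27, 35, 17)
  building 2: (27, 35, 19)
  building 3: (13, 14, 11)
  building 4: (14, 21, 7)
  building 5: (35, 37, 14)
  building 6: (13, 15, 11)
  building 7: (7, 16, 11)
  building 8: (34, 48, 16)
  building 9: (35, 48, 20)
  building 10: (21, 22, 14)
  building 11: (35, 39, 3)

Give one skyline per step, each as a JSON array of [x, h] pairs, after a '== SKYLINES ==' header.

== SKYLINES ==
[[27,17],[35,0]]
[[27,19],[35,0]]
[[13,11],[14,0],[27,19],[35,0]]
[[13,11],[14,7],[21,0],[27,19],[35,0]]
[[13,11],[14,7],[21,0],[27,19],[35,14],[37,0]]
[[13,11],[15,7],[21,0],[27,19],[35,14],[37,0]]
[[7,11],[16,7],[21,0],[27,19],[35,14],[37,0]]
[[7,11],[16,7],[21,0],[27,19],[35,16],[48,0]]
[[7,11],[16,7],[21,0],[27,19],[35,20],[48,0]]
[[7,11],[16,7],[21,14],[22,0],[27,19],[35,20],[48,0]]
[[7,11],[16,7],[21,14],[22,0],[27,19],[35,20],[48,0]]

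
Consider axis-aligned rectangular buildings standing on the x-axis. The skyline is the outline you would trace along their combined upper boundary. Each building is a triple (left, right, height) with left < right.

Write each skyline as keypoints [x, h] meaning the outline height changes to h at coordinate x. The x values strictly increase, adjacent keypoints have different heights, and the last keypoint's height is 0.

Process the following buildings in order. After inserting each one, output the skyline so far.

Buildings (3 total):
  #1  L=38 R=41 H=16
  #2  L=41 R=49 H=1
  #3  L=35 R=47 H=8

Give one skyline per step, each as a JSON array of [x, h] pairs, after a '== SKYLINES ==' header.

== SKYLINES ==
[[38,16],[41,0]]
[[38,16],[41,1],[49,0]]
[[35,8],[38,16],[41,8],[47,1],[49,0]]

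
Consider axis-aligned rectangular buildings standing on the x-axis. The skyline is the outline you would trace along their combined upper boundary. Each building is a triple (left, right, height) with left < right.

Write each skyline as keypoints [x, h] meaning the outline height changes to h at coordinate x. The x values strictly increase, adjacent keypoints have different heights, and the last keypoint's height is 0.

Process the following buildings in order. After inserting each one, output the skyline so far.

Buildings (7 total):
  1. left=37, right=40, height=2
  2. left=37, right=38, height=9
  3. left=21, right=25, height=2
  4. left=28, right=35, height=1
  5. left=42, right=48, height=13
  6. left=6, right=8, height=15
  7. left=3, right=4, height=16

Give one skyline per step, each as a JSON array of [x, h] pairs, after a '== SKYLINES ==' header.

== SKYLINES ==
[[37,2],[40,0]]
[[37,9],[38,2],[40,0]]
[[21,2],[25,0],[37,9],[38,2],[40,0]]
[[21,2],[25,0],[28,1],[35,0],[37,9],[38,2],[40,0]]
[[21,2],[25,0],[28,1],[35,0],[37,9],[38,2],[40,0],[42,13],[48,0]]
[[6,15],[8,0],[21,2],[25,0],[28,1],[35,0],[37,9],[38,2],[40,0],[42,13],[48,0]]
[[3,16],[4,0],[6,15],[8,0],[21,2],[25,0],[28,1],[35,0],[37,9],[38,2],[40,0],[42,13],[48,0]]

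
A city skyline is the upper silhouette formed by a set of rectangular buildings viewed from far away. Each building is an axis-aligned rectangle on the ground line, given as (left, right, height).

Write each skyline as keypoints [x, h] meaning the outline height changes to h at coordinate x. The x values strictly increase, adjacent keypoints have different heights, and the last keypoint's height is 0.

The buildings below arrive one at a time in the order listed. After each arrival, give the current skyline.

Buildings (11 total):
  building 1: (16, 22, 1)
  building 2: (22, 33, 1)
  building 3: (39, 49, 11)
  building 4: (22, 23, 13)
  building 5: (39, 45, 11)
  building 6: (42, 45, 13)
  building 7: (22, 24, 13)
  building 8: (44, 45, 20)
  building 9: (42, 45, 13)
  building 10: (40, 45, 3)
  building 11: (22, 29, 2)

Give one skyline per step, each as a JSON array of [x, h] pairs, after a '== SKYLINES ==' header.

== SKYLINES ==
[[16,1],[22,0]]
[[16,1],[33,0]]
[[16,1],[33,0],[39,11],[49,0]]
[[16,1],[22,13],[23,1],[33,0],[39,11],[49,0]]
[[16,1],[22,13],[23,1],[33,0],[39,11],[49,0]]
[[16,1],[22,13],[23,1],[33,0],[39,11],[42,13],[45,11],[49,0]]
[[16,1],[22,13],[24,1],[33,0],[39,11],[42,13],[45,11],[49,0]]
[[16,1],[22,13],[24,1],[33,0],[39,11],[42,13],[44,20],[45,11],[49,0]]
[[16,1],[22,13],[24,1],[33,0],[39,11],[42,13],[44,20],[45,11],[49,0]]
[[16,1],[22,13],[24,1],[33,0],[39,11],[42,13],[44,20],[45,11],[49,0]]
[[16,1],[22,13],[24,2],[29,1],[33,0],[39,11],[42,13],[44,20],[45,11],[49,0]]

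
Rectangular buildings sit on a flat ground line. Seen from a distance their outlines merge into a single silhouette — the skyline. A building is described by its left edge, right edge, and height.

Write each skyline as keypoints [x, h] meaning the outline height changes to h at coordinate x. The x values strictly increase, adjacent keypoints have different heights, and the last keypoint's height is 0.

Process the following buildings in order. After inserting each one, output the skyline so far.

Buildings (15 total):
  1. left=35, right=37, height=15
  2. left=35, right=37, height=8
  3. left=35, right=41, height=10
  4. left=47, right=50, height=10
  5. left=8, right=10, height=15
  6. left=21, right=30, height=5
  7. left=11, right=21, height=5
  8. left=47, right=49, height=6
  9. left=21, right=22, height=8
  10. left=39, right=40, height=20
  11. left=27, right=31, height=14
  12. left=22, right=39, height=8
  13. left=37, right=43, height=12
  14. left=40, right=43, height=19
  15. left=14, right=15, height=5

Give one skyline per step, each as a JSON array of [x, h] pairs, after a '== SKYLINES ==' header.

== SKYLINES ==
[[35,15],[37,0]]
[[35,15],[37,0]]
[[35,15],[37,10],[41,0]]
[[35,15],[37,10],[41,0],[47,10],[50,0]]
[[8,15],[10,0],[35,15],[37,10],[41,0],[47,10],[50,0]]
[[8,15],[10,0],[21,5],[30,0],[35,15],[37,10],[41,0],[47,10],[50,0]]
[[8,15],[10,0],[11,5],[30,0],[35,15],[37,10],[41,0],[47,10],[50,0]]
[[8,15],[10,0],[11,5],[30,0],[35,15],[37,10],[41,0],[47,10],[50,0]]
[[8,15],[10,0],[11,5],[21,8],[22,5],[30,0],[35,15],[37,10],[41,0],[47,10],[50,0]]
[[8,15],[10,0],[11,5],[21,8],[22,5],[30,0],[35,15],[37,10],[39,20],[40,10],[41,0],[47,10],[50,0]]
[[8,15],[10,0],[11,5],[21,8],[22,5],[27,14],[31,0],[35,15],[37,10],[39,20],[40,10],[41,0],[47,10],[50,0]]
[[8,15],[10,0],[11,5],[21,8],[27,14],[31,8],[35,15],[37,10],[39,20],[40,10],[41,0],[47,10],[50,0]]
[[8,15],[10,0],[11,5],[21,8],[27,14],[31,8],[35,15],[37,12],[39,20],[40,12],[43,0],[47,10],[50,0]]
[[8,15],[10,0],[11,5],[21,8],[27,14],[31,8],[35,15],[37,12],[39,20],[40,19],[43,0],[47,10],[50,0]]
[[8,15],[10,0],[11,5],[21,8],[27,14],[31,8],[35,15],[37,12],[39,20],[40,19],[43,0],[47,10],[50,0]]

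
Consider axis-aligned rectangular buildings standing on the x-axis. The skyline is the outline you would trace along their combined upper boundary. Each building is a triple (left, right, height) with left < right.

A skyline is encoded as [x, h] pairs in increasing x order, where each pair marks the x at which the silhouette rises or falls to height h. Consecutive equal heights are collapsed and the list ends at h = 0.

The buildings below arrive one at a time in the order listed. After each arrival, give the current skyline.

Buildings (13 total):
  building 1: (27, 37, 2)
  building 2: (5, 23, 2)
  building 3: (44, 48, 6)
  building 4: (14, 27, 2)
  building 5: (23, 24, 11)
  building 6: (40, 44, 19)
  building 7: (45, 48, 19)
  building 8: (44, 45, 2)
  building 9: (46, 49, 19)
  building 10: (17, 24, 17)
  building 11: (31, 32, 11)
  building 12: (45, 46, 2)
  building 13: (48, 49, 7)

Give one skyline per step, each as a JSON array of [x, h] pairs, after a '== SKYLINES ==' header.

== SKYLINES ==
[[27,2],[37,0]]
[[5,2],[23,0],[27,2],[37,0]]
[[5,2],[23,0],[27,2],[37,0],[44,6],[48,0]]
[[5,2],[37,0],[44,6],[48,0]]
[[5,2],[23,11],[24,2],[37,0],[44,6],[48,0]]
[[5,2],[23,11],[24,2],[37,0],[40,19],[44,6],[48,0]]
[[5,2],[23,11],[24,2],[37,0],[40,19],[44,6],[45,19],[48,0]]
[[5,2],[23,11],[24,2],[37,0],[40,19],[44,6],[45,19],[48,0]]
[[5,2],[23,11],[24,2],[37,0],[40,19],[44,6],[45,19],[49,0]]
[[5,2],[17,17],[24,2],[37,0],[40,19],[44,6],[45,19],[49,0]]
[[5,2],[17,17],[24,2],[31,11],[32,2],[37,0],[40,19],[44,6],[45,19],[49,0]]
[[5,2],[17,17],[24,2],[31,11],[32,2],[37,0],[40,19],[44,6],[45,19],[49,0]]
[[5,2],[17,17],[24,2],[31,11],[32,2],[37,0],[40,19],[44,6],[45,19],[49,0]]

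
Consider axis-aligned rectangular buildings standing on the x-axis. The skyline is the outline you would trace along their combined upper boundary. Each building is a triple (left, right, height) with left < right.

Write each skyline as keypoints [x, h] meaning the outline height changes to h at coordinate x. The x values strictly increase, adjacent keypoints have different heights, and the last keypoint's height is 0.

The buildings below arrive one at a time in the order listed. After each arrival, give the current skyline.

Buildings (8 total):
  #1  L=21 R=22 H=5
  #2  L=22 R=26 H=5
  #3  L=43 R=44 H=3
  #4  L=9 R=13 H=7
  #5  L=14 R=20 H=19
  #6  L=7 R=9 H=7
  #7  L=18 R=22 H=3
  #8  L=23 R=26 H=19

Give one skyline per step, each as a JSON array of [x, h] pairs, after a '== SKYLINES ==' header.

== SKYLINES ==
[[21,5],[22,0]]
[[21,5],[26,0]]
[[21,5],[26,0],[43,3],[44,0]]
[[9,7],[13,0],[21,5],[26,0],[43,3],[44,0]]
[[9,7],[13,0],[14,19],[20,0],[21,5],[26,0],[43,3],[44,0]]
[[7,7],[13,0],[14,19],[20,0],[21,5],[26,0],[43,3],[44,0]]
[[7,7],[13,0],[14,19],[20,3],[21,5],[26,0],[43,3],[44,0]]
[[7,7],[13,0],[14,19],[20,3],[21,5],[23,19],[26,0],[43,3],[44,0]]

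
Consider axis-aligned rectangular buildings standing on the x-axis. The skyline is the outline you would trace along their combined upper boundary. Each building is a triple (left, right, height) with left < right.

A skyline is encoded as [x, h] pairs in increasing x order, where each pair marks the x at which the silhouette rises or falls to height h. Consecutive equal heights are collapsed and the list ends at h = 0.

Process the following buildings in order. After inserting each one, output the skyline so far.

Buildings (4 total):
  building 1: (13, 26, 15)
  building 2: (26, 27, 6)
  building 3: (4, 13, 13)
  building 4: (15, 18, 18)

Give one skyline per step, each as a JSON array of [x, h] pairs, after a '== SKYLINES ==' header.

== SKYLINES ==
[[13,15],[26,0]]
[[13,15],[26,6],[27,0]]
[[4,13],[13,15],[26,6],[27,0]]
[[4,13],[13,15],[15,18],[18,15],[26,6],[27,0]]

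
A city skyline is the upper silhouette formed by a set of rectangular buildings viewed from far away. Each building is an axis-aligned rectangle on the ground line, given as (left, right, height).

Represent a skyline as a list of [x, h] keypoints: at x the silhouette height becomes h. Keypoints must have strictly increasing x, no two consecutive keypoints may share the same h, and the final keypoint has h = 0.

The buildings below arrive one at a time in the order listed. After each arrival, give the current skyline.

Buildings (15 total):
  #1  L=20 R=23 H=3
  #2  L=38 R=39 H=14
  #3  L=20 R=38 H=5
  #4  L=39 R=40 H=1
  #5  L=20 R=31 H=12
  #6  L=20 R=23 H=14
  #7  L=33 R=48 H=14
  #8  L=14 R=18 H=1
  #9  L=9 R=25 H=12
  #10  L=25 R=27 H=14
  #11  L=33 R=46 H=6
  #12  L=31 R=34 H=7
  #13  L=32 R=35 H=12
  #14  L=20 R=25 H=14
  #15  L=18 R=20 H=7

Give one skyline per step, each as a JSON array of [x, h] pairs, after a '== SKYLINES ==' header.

== SKYLINES ==
[[20,3],[23,0]]
[[20,3],[23,0],[38,14],[39,0]]
[[20,5],[38,14],[39,0]]
[[20,5],[38,14],[39,1],[40,0]]
[[20,12],[31,5],[38,14],[39,1],[40,0]]
[[20,14],[23,12],[31,5],[38,14],[39,1],[40,0]]
[[20,14],[23,12],[31,5],[33,14],[48,0]]
[[14,1],[18,0],[20,14],[23,12],[31,5],[33,14],[48,0]]
[[9,12],[20,14],[23,12],[31,5],[33,14],[48,0]]
[[9,12],[20,14],[23,12],[25,14],[27,12],[31,5],[33,14],[48,0]]
[[9,12],[20,14],[23,12],[25,14],[27,12],[31,5],[33,14],[48,0]]
[[9,12],[20,14],[23,12],[25,14],[27,12],[31,7],[33,14],[48,0]]
[[9,12],[20,14],[23,12],[25,14],[27,12],[31,7],[32,12],[33,14],[48,0]]
[[9,12],[20,14],[27,12],[31,7],[32,12],[33,14],[48,0]]
[[9,12],[20,14],[27,12],[31,7],[32,12],[33,14],[48,0]]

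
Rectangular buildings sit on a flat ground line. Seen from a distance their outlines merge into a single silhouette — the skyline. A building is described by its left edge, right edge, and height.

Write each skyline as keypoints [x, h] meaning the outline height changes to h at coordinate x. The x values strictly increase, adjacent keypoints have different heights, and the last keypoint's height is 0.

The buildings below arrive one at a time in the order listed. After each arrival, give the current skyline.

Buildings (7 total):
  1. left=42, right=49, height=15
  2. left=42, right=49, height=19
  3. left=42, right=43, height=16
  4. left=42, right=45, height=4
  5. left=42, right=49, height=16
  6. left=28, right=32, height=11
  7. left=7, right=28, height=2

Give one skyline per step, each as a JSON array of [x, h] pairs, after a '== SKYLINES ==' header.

== SKYLINES ==
[[42,15],[49,0]]
[[42,19],[49,0]]
[[42,19],[49,0]]
[[42,19],[49,0]]
[[42,19],[49,0]]
[[28,11],[32,0],[42,19],[49,0]]
[[7,2],[28,11],[32,0],[42,19],[49,0]]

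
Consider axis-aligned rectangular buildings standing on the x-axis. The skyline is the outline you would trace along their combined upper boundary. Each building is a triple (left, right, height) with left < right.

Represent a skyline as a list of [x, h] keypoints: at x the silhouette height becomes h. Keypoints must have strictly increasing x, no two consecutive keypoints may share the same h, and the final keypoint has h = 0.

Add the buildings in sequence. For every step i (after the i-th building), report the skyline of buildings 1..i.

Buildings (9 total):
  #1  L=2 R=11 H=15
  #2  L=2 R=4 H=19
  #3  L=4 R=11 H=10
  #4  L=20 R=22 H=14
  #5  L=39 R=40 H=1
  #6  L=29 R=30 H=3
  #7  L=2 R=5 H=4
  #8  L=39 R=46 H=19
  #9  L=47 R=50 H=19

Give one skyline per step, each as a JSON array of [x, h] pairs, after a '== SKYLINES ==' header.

== SKYLINES ==
[[2,15],[11,0]]
[[2,19],[4,15],[11,0]]
[[2,19],[4,15],[11,0]]
[[2,19],[4,15],[11,0],[20,14],[22,0]]
[[2,19],[4,15],[11,0],[20,14],[22,0],[39,1],[40,0]]
[[2,19],[4,15],[11,0],[20,14],[22,0],[29,3],[30,0],[39,1],[40,0]]
[[2,19],[4,15],[11,0],[20,14],[22,0],[29,3],[30,0],[39,1],[40,0]]
[[2,19],[4,15],[11,0],[20,14],[22,0],[29,3],[30,0],[39,19],[46,0]]
[[2,19],[4,15],[11,0],[20,14],[22,0],[29,3],[30,0],[39,19],[46,0],[47,19],[50,0]]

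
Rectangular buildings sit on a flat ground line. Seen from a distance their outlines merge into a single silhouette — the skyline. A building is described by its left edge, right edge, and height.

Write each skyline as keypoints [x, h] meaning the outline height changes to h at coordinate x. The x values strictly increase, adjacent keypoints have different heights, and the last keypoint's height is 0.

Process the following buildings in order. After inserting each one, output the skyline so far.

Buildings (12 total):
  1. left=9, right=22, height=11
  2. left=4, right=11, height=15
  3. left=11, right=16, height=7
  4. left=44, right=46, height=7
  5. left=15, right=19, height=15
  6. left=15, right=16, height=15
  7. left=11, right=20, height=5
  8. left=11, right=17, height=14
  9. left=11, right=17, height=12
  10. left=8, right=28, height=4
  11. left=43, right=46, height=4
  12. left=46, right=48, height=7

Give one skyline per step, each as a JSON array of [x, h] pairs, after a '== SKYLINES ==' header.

== SKYLINES ==
[[9,11],[22,0]]
[[4,15],[11,11],[22,0]]
[[4,15],[11,11],[22,0]]
[[4,15],[11,11],[22,0],[44,7],[46,0]]
[[4,15],[11,11],[15,15],[19,11],[22,0],[44,7],[46,0]]
[[4,15],[11,11],[15,15],[19,11],[22,0],[44,7],[46,0]]
[[4,15],[11,11],[15,15],[19,11],[22,0],[44,7],[46,0]]
[[4,15],[11,14],[15,15],[19,11],[22,0],[44,7],[46,0]]
[[4,15],[11,14],[15,15],[19,11],[22,0],[44,7],[46,0]]
[[4,15],[11,14],[15,15],[19,11],[22,4],[28,0],[44,7],[46,0]]
[[4,15],[11,14],[15,15],[19,11],[22,4],[28,0],[43,4],[44,7],[46,0]]
[[4,15],[11,14],[15,15],[19,11],[22,4],[28,0],[43,4],[44,7],[48,0]]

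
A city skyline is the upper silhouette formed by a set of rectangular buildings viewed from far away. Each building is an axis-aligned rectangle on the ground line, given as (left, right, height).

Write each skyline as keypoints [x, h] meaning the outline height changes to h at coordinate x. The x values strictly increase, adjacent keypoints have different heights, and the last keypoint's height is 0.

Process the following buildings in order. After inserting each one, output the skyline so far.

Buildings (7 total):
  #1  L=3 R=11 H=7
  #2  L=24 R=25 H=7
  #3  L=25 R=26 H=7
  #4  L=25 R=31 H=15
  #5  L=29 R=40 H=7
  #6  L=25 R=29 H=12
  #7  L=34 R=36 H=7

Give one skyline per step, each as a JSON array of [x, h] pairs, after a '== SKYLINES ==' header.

== SKYLINES ==
[[3,7],[11,0]]
[[3,7],[11,0],[24,7],[25,0]]
[[3,7],[11,0],[24,7],[26,0]]
[[3,7],[11,0],[24,7],[25,15],[31,0]]
[[3,7],[11,0],[24,7],[25,15],[31,7],[40,0]]
[[3,7],[11,0],[24,7],[25,15],[31,7],[40,0]]
[[3,7],[11,0],[24,7],[25,15],[31,7],[40,0]]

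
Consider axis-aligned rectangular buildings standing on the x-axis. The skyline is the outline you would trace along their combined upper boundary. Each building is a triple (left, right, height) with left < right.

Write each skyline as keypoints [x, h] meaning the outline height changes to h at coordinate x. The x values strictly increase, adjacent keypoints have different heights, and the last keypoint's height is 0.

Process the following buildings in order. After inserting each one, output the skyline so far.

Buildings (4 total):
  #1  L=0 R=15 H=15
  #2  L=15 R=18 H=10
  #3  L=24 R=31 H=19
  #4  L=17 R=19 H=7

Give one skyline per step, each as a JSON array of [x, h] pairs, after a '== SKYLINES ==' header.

== SKYLINES ==
[[0,15],[15,0]]
[[0,15],[15,10],[18,0]]
[[0,15],[15,10],[18,0],[24,19],[31,0]]
[[0,15],[15,10],[18,7],[19,0],[24,19],[31,0]]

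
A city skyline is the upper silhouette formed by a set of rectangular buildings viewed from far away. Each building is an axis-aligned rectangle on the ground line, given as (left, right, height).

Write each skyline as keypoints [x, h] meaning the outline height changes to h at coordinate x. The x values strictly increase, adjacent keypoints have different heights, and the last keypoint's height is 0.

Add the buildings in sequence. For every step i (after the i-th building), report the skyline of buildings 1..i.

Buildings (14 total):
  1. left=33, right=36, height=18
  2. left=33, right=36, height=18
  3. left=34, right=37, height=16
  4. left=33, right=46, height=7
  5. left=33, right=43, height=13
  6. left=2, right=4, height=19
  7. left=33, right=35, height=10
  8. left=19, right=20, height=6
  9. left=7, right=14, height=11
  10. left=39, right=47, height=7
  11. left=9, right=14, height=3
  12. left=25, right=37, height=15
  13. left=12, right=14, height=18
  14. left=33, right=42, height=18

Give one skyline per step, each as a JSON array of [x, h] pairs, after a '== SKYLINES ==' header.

== SKYLINES ==
[[33,18],[36,0]]
[[33,18],[36,0]]
[[33,18],[36,16],[37,0]]
[[33,18],[36,16],[37,7],[46,0]]
[[33,18],[36,16],[37,13],[43,7],[46,0]]
[[2,19],[4,0],[33,18],[36,16],[37,13],[43,7],[46,0]]
[[2,19],[4,0],[33,18],[36,16],[37,13],[43,7],[46,0]]
[[2,19],[4,0],[19,6],[20,0],[33,18],[36,16],[37,13],[43,7],[46,0]]
[[2,19],[4,0],[7,11],[14,0],[19,6],[20,0],[33,18],[36,16],[37,13],[43,7],[46,0]]
[[2,19],[4,0],[7,11],[14,0],[19,6],[20,0],[33,18],[36,16],[37,13],[43,7],[47,0]]
[[2,19],[4,0],[7,11],[14,0],[19,6],[20,0],[33,18],[36,16],[37,13],[43,7],[47,0]]
[[2,19],[4,0],[7,11],[14,0],[19,6],[20,0],[25,15],[33,18],[36,16],[37,13],[43,7],[47,0]]
[[2,19],[4,0],[7,11],[12,18],[14,0],[19,6],[20,0],[25,15],[33,18],[36,16],[37,13],[43,7],[47,0]]
[[2,19],[4,0],[7,11],[12,18],[14,0],[19,6],[20,0],[25,15],[33,18],[42,13],[43,7],[47,0]]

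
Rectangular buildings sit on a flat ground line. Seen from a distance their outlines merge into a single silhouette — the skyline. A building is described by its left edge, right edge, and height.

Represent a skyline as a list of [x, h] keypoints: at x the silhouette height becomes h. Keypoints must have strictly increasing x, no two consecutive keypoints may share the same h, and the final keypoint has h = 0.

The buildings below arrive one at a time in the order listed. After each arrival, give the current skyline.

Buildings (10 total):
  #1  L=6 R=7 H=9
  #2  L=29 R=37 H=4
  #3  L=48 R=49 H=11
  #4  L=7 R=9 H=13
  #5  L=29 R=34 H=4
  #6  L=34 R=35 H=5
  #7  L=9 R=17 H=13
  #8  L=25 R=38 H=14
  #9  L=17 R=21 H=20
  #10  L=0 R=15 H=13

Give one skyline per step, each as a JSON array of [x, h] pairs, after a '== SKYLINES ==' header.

== SKYLINES ==
[[6,9],[7,0]]
[[6,9],[7,0],[29,4],[37,0]]
[[6,9],[7,0],[29,4],[37,0],[48,11],[49,0]]
[[6,9],[7,13],[9,0],[29,4],[37,0],[48,11],[49,0]]
[[6,9],[7,13],[9,0],[29,4],[37,0],[48,11],[49,0]]
[[6,9],[7,13],[9,0],[29,4],[34,5],[35,4],[37,0],[48,11],[49,0]]
[[6,9],[7,13],[17,0],[29,4],[34,5],[35,4],[37,0],[48,11],[49,0]]
[[6,9],[7,13],[17,0],[25,14],[38,0],[48,11],[49,0]]
[[6,9],[7,13],[17,20],[21,0],[25,14],[38,0],[48,11],[49,0]]
[[0,13],[17,20],[21,0],[25,14],[38,0],[48,11],[49,0]]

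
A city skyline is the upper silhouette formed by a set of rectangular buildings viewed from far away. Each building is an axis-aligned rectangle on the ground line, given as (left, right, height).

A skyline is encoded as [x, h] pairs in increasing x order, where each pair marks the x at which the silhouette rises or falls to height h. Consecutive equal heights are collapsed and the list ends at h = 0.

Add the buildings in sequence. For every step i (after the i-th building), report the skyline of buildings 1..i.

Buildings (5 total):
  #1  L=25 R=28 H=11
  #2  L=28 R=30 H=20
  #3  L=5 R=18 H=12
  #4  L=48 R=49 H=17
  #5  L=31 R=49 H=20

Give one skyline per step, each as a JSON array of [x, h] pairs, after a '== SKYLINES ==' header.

== SKYLINES ==
[[25,11],[28,0]]
[[25,11],[28,20],[30,0]]
[[5,12],[18,0],[25,11],[28,20],[30,0]]
[[5,12],[18,0],[25,11],[28,20],[30,0],[48,17],[49,0]]
[[5,12],[18,0],[25,11],[28,20],[30,0],[31,20],[49,0]]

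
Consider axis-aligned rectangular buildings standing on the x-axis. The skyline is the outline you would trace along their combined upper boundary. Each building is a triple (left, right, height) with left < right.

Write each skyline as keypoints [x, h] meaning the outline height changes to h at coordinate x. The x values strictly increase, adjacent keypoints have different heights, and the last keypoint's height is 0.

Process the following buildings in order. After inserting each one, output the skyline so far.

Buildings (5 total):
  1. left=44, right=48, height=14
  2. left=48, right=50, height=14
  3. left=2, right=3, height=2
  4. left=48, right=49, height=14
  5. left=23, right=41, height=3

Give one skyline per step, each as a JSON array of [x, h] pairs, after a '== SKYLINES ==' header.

== SKYLINES ==
[[44,14],[48,0]]
[[44,14],[50,0]]
[[2,2],[3,0],[44,14],[50,0]]
[[2,2],[3,0],[44,14],[50,0]]
[[2,2],[3,0],[23,3],[41,0],[44,14],[50,0]]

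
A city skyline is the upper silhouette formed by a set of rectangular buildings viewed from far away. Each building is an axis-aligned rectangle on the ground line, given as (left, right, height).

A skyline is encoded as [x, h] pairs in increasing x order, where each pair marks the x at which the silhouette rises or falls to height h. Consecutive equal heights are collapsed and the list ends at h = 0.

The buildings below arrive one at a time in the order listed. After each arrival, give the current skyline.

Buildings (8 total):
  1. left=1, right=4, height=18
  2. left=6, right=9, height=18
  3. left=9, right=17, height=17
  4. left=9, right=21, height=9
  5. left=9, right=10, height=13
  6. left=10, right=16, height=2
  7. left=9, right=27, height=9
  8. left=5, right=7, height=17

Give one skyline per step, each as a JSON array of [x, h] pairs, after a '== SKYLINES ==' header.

== SKYLINES ==
[[1,18],[4,0]]
[[1,18],[4,0],[6,18],[9,0]]
[[1,18],[4,0],[6,18],[9,17],[17,0]]
[[1,18],[4,0],[6,18],[9,17],[17,9],[21,0]]
[[1,18],[4,0],[6,18],[9,17],[17,9],[21,0]]
[[1,18],[4,0],[6,18],[9,17],[17,9],[21,0]]
[[1,18],[4,0],[6,18],[9,17],[17,9],[27,0]]
[[1,18],[4,0],[5,17],[6,18],[9,17],[17,9],[27,0]]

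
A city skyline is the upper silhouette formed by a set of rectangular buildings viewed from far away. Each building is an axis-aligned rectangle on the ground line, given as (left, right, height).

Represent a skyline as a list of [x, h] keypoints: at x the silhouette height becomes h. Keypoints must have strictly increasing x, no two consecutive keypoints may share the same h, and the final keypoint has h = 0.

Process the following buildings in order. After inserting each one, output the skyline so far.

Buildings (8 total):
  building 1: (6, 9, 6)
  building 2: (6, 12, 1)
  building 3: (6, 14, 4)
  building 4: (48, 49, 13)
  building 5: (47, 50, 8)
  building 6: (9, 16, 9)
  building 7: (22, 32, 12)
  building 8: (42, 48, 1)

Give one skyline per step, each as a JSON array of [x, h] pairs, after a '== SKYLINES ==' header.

== SKYLINES ==
[[6,6],[9,0]]
[[6,6],[9,1],[12,0]]
[[6,6],[9,4],[14,0]]
[[6,6],[9,4],[14,0],[48,13],[49,0]]
[[6,6],[9,4],[14,0],[47,8],[48,13],[49,8],[50,0]]
[[6,6],[9,9],[16,0],[47,8],[48,13],[49,8],[50,0]]
[[6,6],[9,9],[16,0],[22,12],[32,0],[47,8],[48,13],[49,8],[50,0]]
[[6,6],[9,9],[16,0],[22,12],[32,0],[42,1],[47,8],[48,13],[49,8],[50,0]]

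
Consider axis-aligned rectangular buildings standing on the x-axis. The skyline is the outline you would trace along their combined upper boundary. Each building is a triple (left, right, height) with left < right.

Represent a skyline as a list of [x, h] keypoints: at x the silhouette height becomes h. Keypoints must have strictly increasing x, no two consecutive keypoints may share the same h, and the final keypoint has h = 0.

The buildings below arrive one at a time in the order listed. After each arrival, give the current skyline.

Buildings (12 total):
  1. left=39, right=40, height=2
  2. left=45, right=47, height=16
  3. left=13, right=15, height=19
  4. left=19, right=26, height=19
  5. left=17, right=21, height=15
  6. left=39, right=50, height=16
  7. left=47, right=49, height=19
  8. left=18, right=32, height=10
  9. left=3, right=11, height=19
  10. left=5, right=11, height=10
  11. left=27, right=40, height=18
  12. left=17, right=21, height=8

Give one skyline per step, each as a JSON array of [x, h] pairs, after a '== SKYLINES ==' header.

== SKYLINES ==
[[39,2],[40,0]]
[[39,2],[40,0],[45,16],[47,0]]
[[13,19],[15,0],[39,2],[40,0],[45,16],[47,0]]
[[13,19],[15,0],[19,19],[26,0],[39,2],[40,0],[45,16],[47,0]]
[[13,19],[15,0],[17,15],[19,19],[26,0],[39,2],[40,0],[45,16],[47,0]]
[[13,19],[15,0],[17,15],[19,19],[26,0],[39,16],[50,0]]
[[13,19],[15,0],[17,15],[19,19],[26,0],[39,16],[47,19],[49,16],[50,0]]
[[13,19],[15,0],[17,15],[19,19],[26,10],[32,0],[39,16],[47,19],[49,16],[50,0]]
[[3,19],[11,0],[13,19],[15,0],[17,15],[19,19],[26,10],[32,0],[39,16],[47,19],[49,16],[50,0]]
[[3,19],[11,0],[13,19],[15,0],[17,15],[19,19],[26,10],[32,0],[39,16],[47,19],[49,16],[50,0]]
[[3,19],[11,0],[13,19],[15,0],[17,15],[19,19],[26,10],[27,18],[40,16],[47,19],[49,16],[50,0]]
[[3,19],[11,0],[13,19],[15,0],[17,15],[19,19],[26,10],[27,18],[40,16],[47,19],[49,16],[50,0]]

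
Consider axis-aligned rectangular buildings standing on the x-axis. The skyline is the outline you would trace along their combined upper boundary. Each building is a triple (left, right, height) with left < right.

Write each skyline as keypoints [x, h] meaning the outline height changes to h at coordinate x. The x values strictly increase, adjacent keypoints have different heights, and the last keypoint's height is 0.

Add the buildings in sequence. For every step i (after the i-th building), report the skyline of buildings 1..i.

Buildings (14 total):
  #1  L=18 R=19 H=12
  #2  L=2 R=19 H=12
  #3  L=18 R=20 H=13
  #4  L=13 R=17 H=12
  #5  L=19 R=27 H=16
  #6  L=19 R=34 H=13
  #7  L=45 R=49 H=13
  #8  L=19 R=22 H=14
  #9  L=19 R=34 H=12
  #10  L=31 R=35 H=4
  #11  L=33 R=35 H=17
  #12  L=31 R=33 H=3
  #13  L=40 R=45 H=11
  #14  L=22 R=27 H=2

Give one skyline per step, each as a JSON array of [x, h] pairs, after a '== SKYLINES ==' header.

== SKYLINES ==
[[18,12],[19,0]]
[[2,12],[19,0]]
[[2,12],[18,13],[20,0]]
[[2,12],[18,13],[20,0]]
[[2,12],[18,13],[19,16],[27,0]]
[[2,12],[18,13],[19,16],[27,13],[34,0]]
[[2,12],[18,13],[19,16],[27,13],[34,0],[45,13],[49,0]]
[[2,12],[18,13],[19,16],[27,13],[34,0],[45,13],[49,0]]
[[2,12],[18,13],[19,16],[27,13],[34,0],[45,13],[49,0]]
[[2,12],[18,13],[19,16],[27,13],[34,4],[35,0],[45,13],[49,0]]
[[2,12],[18,13],[19,16],[27,13],[33,17],[35,0],[45,13],[49,0]]
[[2,12],[18,13],[19,16],[27,13],[33,17],[35,0],[45,13],[49,0]]
[[2,12],[18,13],[19,16],[27,13],[33,17],[35,0],[40,11],[45,13],[49,0]]
[[2,12],[18,13],[19,16],[27,13],[33,17],[35,0],[40,11],[45,13],[49,0]]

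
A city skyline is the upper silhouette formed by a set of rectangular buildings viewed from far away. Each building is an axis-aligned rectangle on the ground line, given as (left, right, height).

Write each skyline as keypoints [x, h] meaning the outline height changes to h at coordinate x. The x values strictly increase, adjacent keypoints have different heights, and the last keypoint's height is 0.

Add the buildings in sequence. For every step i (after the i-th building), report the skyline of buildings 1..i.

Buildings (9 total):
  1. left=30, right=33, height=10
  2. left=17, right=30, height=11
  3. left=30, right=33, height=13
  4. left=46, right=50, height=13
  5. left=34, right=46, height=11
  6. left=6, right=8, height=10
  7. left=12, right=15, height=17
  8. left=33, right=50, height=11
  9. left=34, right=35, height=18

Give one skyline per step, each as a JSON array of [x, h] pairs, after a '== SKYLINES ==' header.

== SKYLINES ==
[[30,10],[33,0]]
[[17,11],[30,10],[33,0]]
[[17,11],[30,13],[33,0]]
[[17,11],[30,13],[33,0],[46,13],[50,0]]
[[17,11],[30,13],[33,0],[34,11],[46,13],[50,0]]
[[6,10],[8,0],[17,11],[30,13],[33,0],[34,11],[46,13],[50,0]]
[[6,10],[8,0],[12,17],[15,0],[17,11],[30,13],[33,0],[34,11],[46,13],[50,0]]
[[6,10],[8,0],[12,17],[15,0],[17,11],[30,13],[33,11],[46,13],[50,0]]
[[6,10],[8,0],[12,17],[15,0],[17,11],[30,13],[33,11],[34,18],[35,11],[46,13],[50,0]]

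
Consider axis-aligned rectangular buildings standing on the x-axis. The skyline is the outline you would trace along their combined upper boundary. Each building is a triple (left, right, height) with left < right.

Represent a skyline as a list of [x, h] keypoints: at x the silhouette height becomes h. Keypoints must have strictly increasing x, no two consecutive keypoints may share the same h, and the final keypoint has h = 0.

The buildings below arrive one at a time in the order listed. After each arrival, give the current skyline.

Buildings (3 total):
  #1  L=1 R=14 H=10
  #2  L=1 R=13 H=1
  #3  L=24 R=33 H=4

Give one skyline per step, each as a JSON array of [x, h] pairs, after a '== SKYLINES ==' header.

== SKYLINES ==
[[1,10],[14,0]]
[[1,10],[14,0]]
[[1,10],[14,0],[24,4],[33,0]]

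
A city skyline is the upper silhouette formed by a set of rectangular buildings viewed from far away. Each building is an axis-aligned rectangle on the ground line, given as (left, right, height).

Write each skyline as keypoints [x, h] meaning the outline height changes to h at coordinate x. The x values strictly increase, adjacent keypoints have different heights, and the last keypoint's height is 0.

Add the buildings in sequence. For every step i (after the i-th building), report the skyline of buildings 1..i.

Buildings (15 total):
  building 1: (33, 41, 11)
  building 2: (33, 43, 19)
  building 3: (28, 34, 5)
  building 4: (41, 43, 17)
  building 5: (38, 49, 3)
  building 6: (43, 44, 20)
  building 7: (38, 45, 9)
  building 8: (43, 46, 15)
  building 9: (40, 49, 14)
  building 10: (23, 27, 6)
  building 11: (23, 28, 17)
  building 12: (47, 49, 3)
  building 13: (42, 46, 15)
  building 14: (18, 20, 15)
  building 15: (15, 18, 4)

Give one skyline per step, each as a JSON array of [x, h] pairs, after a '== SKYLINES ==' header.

== SKYLINES ==
[[33,11],[41,0]]
[[33,19],[43,0]]
[[28,5],[33,19],[43,0]]
[[28,5],[33,19],[43,0]]
[[28,5],[33,19],[43,3],[49,0]]
[[28,5],[33,19],[43,20],[44,3],[49,0]]
[[28,5],[33,19],[43,20],[44,9],[45,3],[49,0]]
[[28,5],[33,19],[43,20],[44,15],[46,3],[49,0]]
[[28,5],[33,19],[43,20],[44,15],[46,14],[49,0]]
[[23,6],[27,0],[28,5],[33,19],[43,20],[44,15],[46,14],[49,0]]
[[23,17],[28,5],[33,19],[43,20],[44,15],[46,14],[49,0]]
[[23,17],[28,5],[33,19],[43,20],[44,15],[46,14],[49,0]]
[[23,17],[28,5],[33,19],[43,20],[44,15],[46,14],[49,0]]
[[18,15],[20,0],[23,17],[28,5],[33,19],[43,20],[44,15],[46,14],[49,0]]
[[15,4],[18,15],[20,0],[23,17],[28,5],[33,19],[43,20],[44,15],[46,14],[49,0]]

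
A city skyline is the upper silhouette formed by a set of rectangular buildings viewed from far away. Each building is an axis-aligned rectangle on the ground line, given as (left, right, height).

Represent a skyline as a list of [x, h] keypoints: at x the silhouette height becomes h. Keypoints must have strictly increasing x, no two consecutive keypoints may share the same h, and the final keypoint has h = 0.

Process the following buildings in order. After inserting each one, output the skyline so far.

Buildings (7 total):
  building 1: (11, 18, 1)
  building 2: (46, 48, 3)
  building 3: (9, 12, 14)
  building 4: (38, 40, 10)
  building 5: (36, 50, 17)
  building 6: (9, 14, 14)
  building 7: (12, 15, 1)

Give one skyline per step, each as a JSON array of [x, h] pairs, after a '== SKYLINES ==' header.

== SKYLINES ==
[[11,1],[18,0]]
[[11,1],[18,0],[46,3],[48,0]]
[[9,14],[12,1],[18,0],[46,3],[48,0]]
[[9,14],[12,1],[18,0],[38,10],[40,0],[46,3],[48,0]]
[[9,14],[12,1],[18,0],[36,17],[50,0]]
[[9,14],[14,1],[18,0],[36,17],[50,0]]
[[9,14],[14,1],[18,0],[36,17],[50,0]]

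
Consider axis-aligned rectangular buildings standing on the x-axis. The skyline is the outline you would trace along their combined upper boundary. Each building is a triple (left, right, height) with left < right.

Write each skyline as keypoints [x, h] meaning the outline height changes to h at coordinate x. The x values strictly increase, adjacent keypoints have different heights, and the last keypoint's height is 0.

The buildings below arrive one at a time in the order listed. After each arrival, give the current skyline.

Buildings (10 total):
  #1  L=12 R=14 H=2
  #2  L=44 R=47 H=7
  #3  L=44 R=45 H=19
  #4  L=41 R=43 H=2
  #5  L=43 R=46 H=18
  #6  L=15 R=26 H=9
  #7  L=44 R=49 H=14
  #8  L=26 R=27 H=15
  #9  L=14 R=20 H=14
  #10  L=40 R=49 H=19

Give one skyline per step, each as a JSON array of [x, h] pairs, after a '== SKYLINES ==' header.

== SKYLINES ==
[[12,2],[14,0]]
[[12,2],[14,0],[44,7],[47,0]]
[[12,2],[14,0],[44,19],[45,7],[47,0]]
[[12,2],[14,0],[41,2],[43,0],[44,19],[45,7],[47,0]]
[[12,2],[14,0],[41,2],[43,18],[44,19],[45,18],[46,7],[47,0]]
[[12,2],[14,0],[15,9],[26,0],[41,2],[43,18],[44,19],[45,18],[46,7],[47,0]]
[[12,2],[14,0],[15,9],[26,0],[41,2],[43,18],[44,19],[45,18],[46,14],[49,0]]
[[12,2],[14,0],[15,9],[26,15],[27,0],[41,2],[43,18],[44,19],[45,18],[46,14],[49,0]]
[[12,2],[14,14],[20,9],[26,15],[27,0],[41,2],[43,18],[44,19],[45,18],[46,14],[49,0]]
[[12,2],[14,14],[20,9],[26,15],[27,0],[40,19],[49,0]]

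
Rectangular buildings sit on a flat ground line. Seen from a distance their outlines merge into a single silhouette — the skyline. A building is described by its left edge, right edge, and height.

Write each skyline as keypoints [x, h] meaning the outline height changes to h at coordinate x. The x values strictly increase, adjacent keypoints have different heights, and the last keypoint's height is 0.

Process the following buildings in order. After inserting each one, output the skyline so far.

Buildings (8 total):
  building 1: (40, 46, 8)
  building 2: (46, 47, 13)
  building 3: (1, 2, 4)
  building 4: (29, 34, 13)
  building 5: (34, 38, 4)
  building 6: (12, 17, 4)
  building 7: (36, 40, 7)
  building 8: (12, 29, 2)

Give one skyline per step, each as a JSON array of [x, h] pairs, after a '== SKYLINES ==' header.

== SKYLINES ==
[[40,8],[46,0]]
[[40,8],[46,13],[47,0]]
[[1,4],[2,0],[40,8],[46,13],[47,0]]
[[1,4],[2,0],[29,13],[34,0],[40,8],[46,13],[47,0]]
[[1,4],[2,0],[29,13],[34,4],[38,0],[40,8],[46,13],[47,0]]
[[1,4],[2,0],[12,4],[17,0],[29,13],[34,4],[38,0],[40,8],[46,13],[47,0]]
[[1,4],[2,0],[12,4],[17,0],[29,13],[34,4],[36,7],[40,8],[46,13],[47,0]]
[[1,4],[2,0],[12,4],[17,2],[29,13],[34,4],[36,7],[40,8],[46,13],[47,0]]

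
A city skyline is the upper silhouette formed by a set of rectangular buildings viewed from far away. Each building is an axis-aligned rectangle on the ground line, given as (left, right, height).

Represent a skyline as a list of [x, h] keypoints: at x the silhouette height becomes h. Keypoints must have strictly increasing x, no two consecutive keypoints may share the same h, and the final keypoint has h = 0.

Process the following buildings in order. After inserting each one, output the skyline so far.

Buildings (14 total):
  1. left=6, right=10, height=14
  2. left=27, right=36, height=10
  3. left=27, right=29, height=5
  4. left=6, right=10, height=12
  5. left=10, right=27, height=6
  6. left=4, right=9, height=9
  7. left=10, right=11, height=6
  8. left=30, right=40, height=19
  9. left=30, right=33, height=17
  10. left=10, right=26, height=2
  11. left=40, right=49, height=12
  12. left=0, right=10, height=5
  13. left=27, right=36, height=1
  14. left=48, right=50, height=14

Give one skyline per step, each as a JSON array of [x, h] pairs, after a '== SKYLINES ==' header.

== SKYLINES ==
[[6,14],[10,0]]
[[6,14],[10,0],[27,10],[36,0]]
[[6,14],[10,0],[27,10],[36,0]]
[[6,14],[10,0],[27,10],[36,0]]
[[6,14],[10,6],[27,10],[36,0]]
[[4,9],[6,14],[10,6],[27,10],[36,0]]
[[4,9],[6,14],[10,6],[27,10],[36,0]]
[[4,9],[6,14],[10,6],[27,10],[30,19],[40,0]]
[[4,9],[6,14],[10,6],[27,10],[30,19],[40,0]]
[[4,9],[6,14],[10,6],[27,10],[30,19],[40,0]]
[[4,9],[6,14],[10,6],[27,10],[30,19],[40,12],[49,0]]
[[0,5],[4,9],[6,14],[10,6],[27,10],[30,19],[40,12],[49,0]]
[[0,5],[4,9],[6,14],[10,6],[27,10],[30,19],[40,12],[49,0]]
[[0,5],[4,9],[6,14],[10,6],[27,10],[30,19],[40,12],[48,14],[50,0]]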